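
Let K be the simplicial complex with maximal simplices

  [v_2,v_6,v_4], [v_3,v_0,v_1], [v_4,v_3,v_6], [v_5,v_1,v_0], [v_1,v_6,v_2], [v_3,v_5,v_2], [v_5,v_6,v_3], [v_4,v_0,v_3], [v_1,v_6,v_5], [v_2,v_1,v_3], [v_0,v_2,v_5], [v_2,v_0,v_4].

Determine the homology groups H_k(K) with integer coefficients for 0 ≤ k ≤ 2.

Take the total order v_0 < v_1 < v_2 < v_3 < v_4 < v_5 < v_6 on the vertex set. Then K (dimension 2) consists of the simplices:

  0-simplices (7): [v_0], [v_1], [v_2], [v_3], [v_4], [v_5], [v_6]
  1-simplices (18): (18 of them)
  2-simplices (12): (12 of them)

so the chain groups are C_0 ≅ Z^7, C_1 ≅ Z^18, C_2 ≅ Z^12.

The boundary map ∂_1: C_1 → C_0 is given by ∂[p,q] = [q] − [p].
The 7×18 boundary matrix has rank 6 and Smith normal form diag(1,1,1,1,1,1).

Boundary ∂_2: C_2 → C_1 sends each 2-simplex [p,q,r] to [q,r] − [p,r] + [p,q]. For instance
  ∂[v_0,v_1,v_5] = [v_1,v_5] − [v_0,v_5] + [v_0,v_1],
  ∂[v_2,v_3,v_5] = [v_3,v_5] − [v_2,v_5] + [v_2,v_3].
The resulting 18×12 matrix has rank 12, and its Smith normal form has invariant factors (1,1,1,1,1,1,1,1,1,1,1,2).

Now H_k = ker ∂_k / im ∂_{k+1}, so:

  H_0: rank C_0 − rank ∂_1 = 7 − 6 = 1, and the invariant factors of ∂_1 are all 1, so H_0 ≅ Z.
  H_1: rank ker ∂_1 − rank ∂_2 = (18 − 6) − 12 = 0, and ∂_2 has invariant factor 2 > 1, so H_1 ≅ Z_2.
  H_2: rank ker ∂_2 − rank ∂_3 = (12 − 12) − 0 = 0, and there is no ∂_3, so H_2 ≅ 0.

H_0 = Z,  H_1 = Z_2,  H_2 = 0.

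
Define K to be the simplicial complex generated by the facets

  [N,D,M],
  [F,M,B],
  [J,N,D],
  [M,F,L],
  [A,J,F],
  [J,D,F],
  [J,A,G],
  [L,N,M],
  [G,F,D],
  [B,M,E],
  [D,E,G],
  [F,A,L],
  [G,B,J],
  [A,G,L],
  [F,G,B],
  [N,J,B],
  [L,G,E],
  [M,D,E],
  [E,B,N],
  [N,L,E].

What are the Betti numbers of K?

b_0 = 1, b_1 = 1, b_2 = 0.

Take the total order A < B < D < E < F < G < J < L < M < N on the vertex set. Then K (dimension 2) consists of the simplices:

  0-simplices (10): A, B, D, E, F, G, J, L, M, N
  1-simplices (30): AF, AG, AJ, AL, BE, BF, BG, BJ, BM, BN, DE, DF, DG, DJ, DM, DN, EG, EL, EM, EN, FG, FJ, FL, FM, GJ, GL, JN, LM, LN, MN
  2-simplices (20): AFJ, AFL, AGJ, AGL, BEM, BEN, BFG, BFM, BGJ, BJN, DEG, DEM, DFG, DFJ, DJN, DMN, EGL, ELN, FLM, LMN

giving chain groups C_0 ≅ Z^10, C_1 ≅ Z^30, C_2 ≅ Z^20.

Boundary ∂_1: C_1 → C_0 sends each edge [p,q] (with p < q) to q − p.
The resulting 10×30 matrix has rank 9, and its Smith normal form has invariant factors (1,1,1,1,1,1,1,1,1).

∂_2: C_2 → C_1 maps a triangle to the signed sum of its edges. For instance
  ∂DEG = EG − DG + DE,
  ∂AGL = GL − AL + AG.
As a 30×20 matrix over Z this has rank 20, with invariant factors (1,1,1,1,1,1,1,1,1,1,1,1,1,1,1,1,1,1,1,2).

Now H_k = ker ∂_k / im ∂_{k+1}, so:

  H_0: rank C_0 − rank ∂_1 = 10 − 9 = 1, and the invariant factors of ∂_1 are all 1, so H_0 ≅ Z.
  H_1: rank ker ∂_1 − rank ∂_2 = (30 − 9) − 20 = 1, and ∂_2 has invariant factor 2 > 1, so H_1 ≅ Z ⊕ Z/2.
  H_2: rank ker ∂_2 − rank ∂_3 = (20 − 20) − 0 = 0, and there is no ∂_3, so H_2 ≅ 0.

(K is a triangulation of the Klein bottle.)

Hence the Betti numbers are b_0 = 1, b_1 = 1, b_2 = 0.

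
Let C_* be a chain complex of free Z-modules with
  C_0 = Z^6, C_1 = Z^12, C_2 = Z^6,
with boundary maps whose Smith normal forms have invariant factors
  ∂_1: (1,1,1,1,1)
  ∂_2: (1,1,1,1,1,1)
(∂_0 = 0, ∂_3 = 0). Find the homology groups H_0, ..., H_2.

H_0: b_0 = 6 − 0 − 5 = 1; torsion from ∂_1 factors > 1: none. So H_0 = Z.
H_1: b_1 = 12 − 5 − 6 = 1; torsion from ∂_2 factors > 1: none. So H_1 = Z.
H_2: b_2 = 6 − 6 − 0 = 0; torsion from ∂_3 factors > 1: none. So H_2 = 0.

H_0 = Z,  H_1 = Z,  H_2 = 0.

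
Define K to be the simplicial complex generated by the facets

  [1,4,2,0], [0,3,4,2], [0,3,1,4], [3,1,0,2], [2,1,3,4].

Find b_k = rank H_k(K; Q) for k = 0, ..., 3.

We work with the vertex ordering 0 < 1 < 2 < 3 < 4. The simplices of K, each written with vertices in increasing order, are:

  0-simplices (5): [0], [1], [2], [3], [4]
  1-simplices (10): [0,1], [0,2], [0,3], [0,4], [1,2], [1,3], [1,4], [2,3], [2,4], [3,4]
  2-simplices (10): [0,1,2], [0,1,3], [0,1,4], [0,2,3], [0,2,4], [0,3,4], [1,2,3], [1,2,4], [1,3,4], [2,3,4]
  3-simplices (5): [0,1,2,3], [0,1,2,4], [0,1,3,4], [0,2,3,4], [1,2,3,4]

Hence C_0 ≅ Z^5, C_1 ≅ Z^10, C_2 ≅ Z^10, C_3 ≅ Z^5.

Boundary ∂_1: C_1 → C_0 is given by ∂[p,q] = [q] − [p].
The 5×10 boundary matrix has rank 4 and Smith normal form diag(1,1,1,1).

The boundary map ∂_2: C_2 → C_1 acts by ∂[p,q,r] = [q,r] − [p,r] + [p,q]. For instance
  ∂[0,1,3] = [1,3] − [0,3] + [0,1],
  ∂[1,3,4] = [3,4] − [1,4] + [1,3].
The resulting 10×10 matrix has rank 6, and its Smith normal form has invariant factors (1,1,1,1,1,1).

The boundary map ∂_3: C_3 → C_2 sends each 3-simplex σ to the alternating sum Σ_i (−1)^i (σ with its i-th vertex removed). For instance
  ∂[0,1,3,4] = [1,3,4] − [0,3,4] + [0,1,4] − [0,1,3],
  ∂[0,1,2,4] = [1,2,4] − [0,2,4] + [0,1,4] − [0,1,2].
This gives a 10×5 integer matrix of rank 4; reducing to Smith normal form yields diagonal entries (1,1,1,1).

Reading off H_k = ker ∂_k / im ∂_{k+1}:

  H_0: rank C_0 − rank ∂_1 = 5 − 4 = 1, and the invariant factors of ∂_1 are all 1, so H_0 = Z.
  H_1: rank ker ∂_1 − rank ∂_2 = (10 − 4) − 6 = 0, and the invariant factors of ∂_2 are all 1, so H_1 = 0.
  H_2: rank ker ∂_2 − rank ∂_3 = (10 − 6) − 4 = 0, and the invariant factors of ∂_3 are all 1, so H_2 = 0.
  H_3: rank ker ∂_3 − rank ∂_4 = (5 − 4) − 0 = 1, and there is no ∂_4, so H_3 = Z.

As a check, the Euler characteristic is 5 − 10 + 10 − 5 = 0, which agrees with 1 − 0 + 0 − 1 = 0.

Hence the Betti numbers are b_0 = 1, b_1 = 0, b_2 = 0, b_3 = 1.

b_0 = 1, b_1 = 0, b_2 = 0, b_3 = 1.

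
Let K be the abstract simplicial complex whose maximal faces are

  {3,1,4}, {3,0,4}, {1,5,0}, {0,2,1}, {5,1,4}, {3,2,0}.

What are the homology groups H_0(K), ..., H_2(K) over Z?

We work with the vertex ordering 0 < 1 < 2 < 3 < 4 < 5. The simplices of K, each written with vertices in increasing order, are:

  0-simplices (6): [0], [1], [2], [3], [4], [5]
  1-simplices (12): [0,1], [0,2], [0,3], [0,4], [0,5], [1,2], [1,3], [1,4], [1,5], [2,3], [3,4], [4,5]
  2-simplices (6): [0,1,2], [0,1,5], [0,2,3], [0,3,4], [1,3,4], [1,4,5]

so the chain groups are C_0 ≅ Z^6, C_1 ≅ Z^12, C_2 ≅ Z^6.

Boundary ∂_1: C_1 → C_0 maps an edge to its endpoints' difference, ∂[p,q] = q − p. For instance
  ∂[0,3] = [3] − [0].
This gives a 6×12 integer matrix of rank 5; reducing to Smith normal form yields diagonal entries (1,1,1,1,1).

∂_2: C_2 → C_1 maps a triangle to the signed sum of its edges. For instance
  ∂[0,1,5] = [1,5] − [0,5] + [0,1],
  ∂[1,3,4] = [3,4] − [1,4] + [1,3].
This gives a 12×6 integer matrix of rank 6; reducing to Smith normal form yields diagonal entries (1,1,1,1,1,1).

Reading off H_k = ker ∂_k / im ∂_{k+1}:

  H_0: rank C_0 − rank ∂_1 = 6 − 5 = 1, and the invariant factors of ∂_1 are all 1, so H_0 ≅ Z.
  H_1: rank ker ∂_1 − rank ∂_2 = (12 − 5) − 6 = 1, and the invariant factors of ∂_2 are all 1, so H_1 ≅ Z.
  H_2: rank ker ∂_2 − rank ∂_3 = (6 − 6) − 0 = 0, and there is no ∂_3, so H_2 ≅ 0.

H_0 = Z,  H_1 = Z,  H_2 = 0.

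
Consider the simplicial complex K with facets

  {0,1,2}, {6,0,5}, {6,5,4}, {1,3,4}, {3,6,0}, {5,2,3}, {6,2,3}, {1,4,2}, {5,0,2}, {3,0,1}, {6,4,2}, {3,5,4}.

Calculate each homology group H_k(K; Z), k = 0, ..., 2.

Fix the vertex order 0 < 1 < 2 < 3 < 4 < 5 < 6 and write every simplex with vertices in increasing order. Then dim K = 2 and the simplices of K are:

  0-simplices (7): [0], [1], [2], [3], [4], [5], [6]
  1-simplices (18): [0,1], [0,2], [0,3], [0,5], [0,6], [1,2], [1,3], [1,4], [2,3], [2,4], [2,5], [2,6], [3,4], [3,5], [3,6], [4,5], [4,6], [5,6]
  2-simplices (12): [0,1,2], [0,1,3], [0,2,5], [0,3,6], [0,5,6], [1,2,4], [1,3,4], [2,3,5], [2,3,6], [2,4,6], [3,4,5], [4,5,6]

Hence C_0 ≅ Z^7, C_1 ≅ Z^18, C_2 ≅ Z^12.

Boundary ∂_1: C_1 → C_0 maps an edge to its endpoints' difference, ∂[p,q] = q − p. For instance
  ∂[2,5] = [5] − [2].
The 7×18 boundary matrix has rank 6 and Smith normal form diag(1,1,1,1,1,1).

∂_2: C_2 → C_1 acts by ∂[p,q,r] = [q,r] − [p,r] + [p,q]. For instance
  ∂[3,4,5] = [4,5] − [3,5] + [3,4],
  ∂[2,3,6] = [3,6] − [2,6] + [2,3].
The resulting 18×12 matrix has rank 12, and its Smith normal form has invariant factors (1,1,1,1,1,1,1,1,1,1,1,2).

Now H_k = ker ∂_k / im ∂_{k+1}, so:

  H_0: rank C_0 − rank ∂_1 = 7 − 6 = 1, and the invariant factors of ∂_1 are all 1, so H_0 = Z.
  H_1: rank ker ∂_1 − rank ∂_2 = (18 − 6) − 12 = 0, and ∂_2 has invariant factor 2 > 1, so H_1 = Z/2.
  H_2: rank ker ∂_2 − rank ∂_3 = (12 − 12) − 0 = 0, and there is no ∂_3, so H_2 = 0.

As a check, the Euler characteristic is 7 − 18 + 12 = 1, which agrees with 1 − 0 + 0 = 1.
(K is a triangulation of the real projective plane RP^2.)

H_0 = Z,  H_1 = Z/2,  H_2 = 0.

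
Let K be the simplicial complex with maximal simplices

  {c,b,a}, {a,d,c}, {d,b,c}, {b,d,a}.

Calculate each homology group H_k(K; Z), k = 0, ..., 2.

H_0 ≅ Z,  H_1 = 0,  H_2 ≅ Z.

K has 4 vertices, 6 edges, 4 triangles.
rank ∂_0 = 0, rank ∂_1 = 3 ⇒ b_0 = 4 − 0 − 3 = 1; all invariant factors of ∂_1 are 1 so no torsion. So H_0 ≅ Z.
rank ∂_1 = 3, rank ∂_2 = 3 ⇒ b_1 = 6 − 3 − 3 = 0; all invariant factors of ∂_2 are 1 so no torsion. So H_1 ≅ 0.
rank ∂_2 = 3, rank ∂_3 = 0 ⇒ b_2 = 4 − 3 − 0 = 1. So H_2 ≅ Z.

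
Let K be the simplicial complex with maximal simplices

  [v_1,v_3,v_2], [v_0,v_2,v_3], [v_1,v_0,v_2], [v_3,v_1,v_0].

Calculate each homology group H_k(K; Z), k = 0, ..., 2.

Take the total order v_0 < v_1 < v_2 < v_3 on the vertex set. Then K (dimension 2) consists of the simplices:

  0-simplices (4): [v_0], [v_1], [v_2], [v_3]
  1-simplices (6): [v_0,v_1], [v_0,v_2], [v_0,v_3], [v_1,v_2], [v_1,v_3], [v_2,v_3]
  2-simplices (4): [v_0,v_1,v_2], [v_0,v_1,v_3], [v_0,v_2,v_3], [v_1,v_2,v_3]

so the chain groups are C_0 ≅ Z^4, C_1 ≅ Z^6, C_2 ≅ Z^4.

The boundary map ∂_1: C_1 → C_0 is given by ∂[p,q] = [q] − [p]. For instance
  ∂[v_0,v_2] = [v_2] − [v_0].
The resulting 4×6 matrix has rank 3, and its Smith normal form has invariant factors (1,1,1).

∂_2: C_2 → C_1 maps a triangle to the signed sum of its edges. For instance
  ∂[v_0,v_2,v_3] = [v_2,v_3] − [v_0,v_3] + [v_0,v_2],
  ∂[v_0,v_1,v_2] = [v_1,v_2] − [v_0,v_2] + [v_0,v_1].
The 6×4 boundary matrix has rank 3 and Smith normal form diag(1,1,1).

From H_k ≅ ker(∂_k) / im(∂_{k+1}) we obtain:

  H_0: rank C_0 − rank ∂_1 = 4 − 3 = 1, and the invariant factors of ∂_1 are all 1, so H_0 = Z.
  H_1: rank ker ∂_1 − rank ∂_2 = (6 − 3) − 3 = 0, and the invariant factors of ∂_2 are all 1, so H_1 = 0.
  H_2: rank ker ∂_2 − rank ∂_3 = (4 − 3) − 0 = 1, and there is no ∂_3, so H_2 = Z.

H_0 ≅ Z,  H_1 = 0,  H_2 ≅ Z.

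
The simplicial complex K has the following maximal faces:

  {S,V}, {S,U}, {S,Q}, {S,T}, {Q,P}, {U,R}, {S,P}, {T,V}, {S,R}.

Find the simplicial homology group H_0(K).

Fix the vertex order P < Q < R < S < T < U < V and write every simplex with vertices in increasing order. Then dim K = 1 and the simplices of K are:

  0-simplices (7): P, Q, R, S, T, U, V
  1-simplices (9): PQ, PS, QS, RS, RU, ST, SU, SV, TV

so the chain groups are C_0 ≅ Z^7, C_1 ≅ Z^9.

Boundary ∂_1: C_1 → C_0 maps an edge to its endpoints' difference, ∂[p,q] = q − p. For instance
  ∂TV = V − T.
The 7×9 boundary matrix has rank 6 and Smith normal form diag(1,1,1,1,1,1).

From H_k ≅ ker(∂_k) / im(∂_{k+1}) we obtain:

  H_0: rank C_0 − rank ∂_1 = 7 − 6 = 1, and the invariant factors of ∂_1 are all 1, so H_0 = Z.

(K is a triangulation of a wedge of 3 circles.)

H_0 ≅ Z.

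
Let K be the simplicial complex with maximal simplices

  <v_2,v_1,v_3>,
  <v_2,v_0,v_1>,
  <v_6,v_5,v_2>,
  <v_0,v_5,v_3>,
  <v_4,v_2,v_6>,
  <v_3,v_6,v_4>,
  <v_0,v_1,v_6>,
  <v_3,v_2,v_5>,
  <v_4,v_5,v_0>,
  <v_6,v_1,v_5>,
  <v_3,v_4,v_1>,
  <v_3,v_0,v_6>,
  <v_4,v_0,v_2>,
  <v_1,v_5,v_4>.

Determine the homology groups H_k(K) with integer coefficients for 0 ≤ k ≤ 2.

H_0 = Z,  H_1 = Z^2,  H_2 = Z.

Order the vertices as v_0 < v_1 < v_2 < v_3 < v_4 < v_5 < v_6. Listing each simplex with vertices in this order, K has dimension 2 with simplices:

  0-simplices (7): [v_0], [v_1], [v_2], [v_3], [v_4], [v_5], [v_6]
  1-simplices (21): (21 of them)
  2-simplices (14): (14 of them)

so the chain groups are C_0 ≅ Z^7, C_1 ≅ Z^21, C_2 ≅ Z^14.

The boundary map ∂_1: C_1 → C_0 sends each edge [p,q] (with p < q) to q − p. For instance
  ∂[v_1,v_6] = [v_6] − [v_1].
The 7×21 boundary matrix has rank 6 and Smith normal form diag(1,1,1,1,1,1).

The boundary map ∂_2: C_2 → C_1 acts by ∂[p,q,r] = [q,r] − [p,r] + [p,q]. For instance
  ∂[v_0,v_1,v_2] = [v_1,v_2] − [v_0,v_2] + [v_0,v_1],
  ∂[v_1,v_3,v_4] = [v_3,v_4] − [v_1,v_4] + [v_1,v_3].
This gives a 21×14 integer matrix of rank 13; reducing to Smith normal form yields diagonal entries (1,1,1,1,1,1,1,1,1,1,1,1,1).

Now H_k = ker ∂_k / im ∂_{k+1}, so:

  H_0: rank C_0 − rank ∂_1 = 7 − 6 = 1, and the invariant factors of ∂_1 are all 1, so H_0 ≅ Z.
  H_1: rank ker ∂_1 − rank ∂_2 = (21 − 6) − 13 = 2, and the invariant factors of ∂_2 are all 1, so H_1 ≅ Z^2.
  H_2: rank ker ∂_2 − rank ∂_3 = (14 − 13) − 0 = 1, and there is no ∂_3, so H_2 ≅ Z.

As a check, the Euler characteristic is 7 − 21 + 14 = 0, which agrees with 1 − 2 + 1 = 0.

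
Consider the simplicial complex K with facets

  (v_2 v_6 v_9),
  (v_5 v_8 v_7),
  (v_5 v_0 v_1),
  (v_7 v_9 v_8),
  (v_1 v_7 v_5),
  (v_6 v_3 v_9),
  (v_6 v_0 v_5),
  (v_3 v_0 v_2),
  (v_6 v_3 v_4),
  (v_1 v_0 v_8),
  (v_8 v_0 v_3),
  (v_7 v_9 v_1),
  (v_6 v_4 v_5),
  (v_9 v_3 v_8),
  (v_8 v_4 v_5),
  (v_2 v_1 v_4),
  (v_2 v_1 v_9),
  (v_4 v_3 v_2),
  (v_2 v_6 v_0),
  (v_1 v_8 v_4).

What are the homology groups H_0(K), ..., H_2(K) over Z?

H_0 = Z,  H_1 = Z ⊕ Z/2,  H_2 = 0.

Fix the vertex order v_0 < v_1 < v_2 < v_3 < v_4 < v_5 < v_6 < v_7 < v_8 < v_9 and write every simplex with vertices in increasing order. Then dim K = 2 and the simplices of K are:

  0-simplices (10): [v_0], [v_1], [v_2], [v_3], [v_4], [v_5], [v_6], [v_7], [v_8], [v_9]
  1-simplices (30): (30 of them)
  2-simplices (20): (20 of them)

giving chain groups C_0 ≅ Z^10, C_1 ≅ Z^30, C_2 ≅ Z^20.

The boundary map ∂_1: C_1 → C_0 sends each edge [p,q] (with p < q) to q − p. For instance
  ∂[v_0,v_6] = [v_6] − [v_0].
This gives a 10×30 integer matrix of rank 9; reducing to Smith normal form yields diagonal entries (1,1,1,1,1,1,1,1,1).

∂_2: C_2 → C_1 sends each 2-simplex [p,q,r] to [q,r] − [p,r] + [p,q]. For instance
  ∂[v_1,v_2,v_4] = [v_2,v_4] − [v_1,v_4] + [v_1,v_2],
  ∂[v_5,v_7,v_8] = [v_7,v_8] − [v_5,v_8] + [v_5,v_7].
The resulting 30×20 matrix has rank 20, and its Smith normal form has invariant factors (1,1,1,1,1,1,1,1,1,1,1,1,1,1,1,1,1,1,1,2).

Now H_k = ker ∂_k / im ∂_{k+1}, so:

  H_0: rank C_0 − rank ∂_1 = 10 − 9 = 1, and the invariant factors of ∂_1 are all 1, so H_0 = Z.
  H_1: rank ker ∂_1 − rank ∂_2 = (30 − 9) − 20 = 1, and ∂_2 has invariant factor 2 > 1, so H_1 = Z ⊕ Z/2.
  H_2: rank ker ∂_2 − rank ∂_3 = (20 − 20) − 0 = 0, and there is no ∂_3, so H_2 = 0.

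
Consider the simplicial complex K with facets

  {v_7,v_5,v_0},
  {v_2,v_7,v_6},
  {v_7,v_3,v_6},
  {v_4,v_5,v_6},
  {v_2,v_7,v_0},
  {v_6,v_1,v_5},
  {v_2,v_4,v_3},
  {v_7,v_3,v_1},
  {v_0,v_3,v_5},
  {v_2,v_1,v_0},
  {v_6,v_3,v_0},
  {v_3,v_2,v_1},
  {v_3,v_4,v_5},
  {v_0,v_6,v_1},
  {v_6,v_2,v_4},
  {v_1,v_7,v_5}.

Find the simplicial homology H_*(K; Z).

H_0 = Z,  H_1 = Z^2,  H_2 = Z.

We work with the vertex ordering v_0 < v_1 < v_2 < v_3 < v_4 < v_5 < v_6 < v_7. The simplices of K, each written with vertices in increasing order, are:

  0-simplices (8): [v_0], [v_1], [v_2], [v_3], [v_4], [v_5], [v_6], [v_7]
  1-simplices (24): (24 of them)
  2-simplices (16): (16 of them)

so the chain groups are C_0 ≅ Z^8, C_1 ≅ Z^24, C_2 ≅ Z^16.

The boundary map ∂_1: C_1 → C_0 maps an edge to its endpoints' difference, ∂[p,q] = q − p. For instance
  ∂[v_3,v_7] = [v_7] − [v_3].
As a 8×24 matrix over Z this has rank 7, with invariant factors (1,1,1,1,1,1,1).

The boundary map ∂_2: C_2 → C_1 acts by ∂[p,q,r] = [q,r] − [p,r] + [p,q]. For instance
  ∂[v_0,v_1,v_2] = [v_1,v_2] − [v_0,v_2] + [v_0,v_1],
  ∂[v_1,v_5,v_6] = [v_5,v_6] − [v_1,v_6] + [v_1,v_5].
As a 24×16 matrix over Z this has rank 15, with invariant factors (1,1,1,1,1,1,1,1,1,1,1,1,1,1,1).

From H_k ≅ ker(∂_k) / im(∂_{k+1}) we obtain:

  H_0: rank C_0 − rank ∂_1 = 8 − 7 = 1, and the invariant factors of ∂_1 are all 1, so H_0 ≅ Z.
  H_1: rank ker ∂_1 − rank ∂_2 = (24 − 7) − 15 = 2, and the invariant factors of ∂_2 are all 1, so H_1 ≅ Z^2.
  H_2: rank ker ∂_2 − rank ∂_3 = (16 − 15) − 0 = 1, and there is no ∂_3, so H_2 ≅ Z.

As a check, the Euler characteristic is 8 − 24 + 16 = 0, which agrees with 1 − 2 + 1 = 0.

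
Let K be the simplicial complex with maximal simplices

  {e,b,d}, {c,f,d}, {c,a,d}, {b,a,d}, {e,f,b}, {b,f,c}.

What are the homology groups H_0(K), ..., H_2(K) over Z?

Fix the vertex order a < b < c < d < e < f and write every simplex with vertices in increasing order. Then dim K = 2 and the simplices of K are:

  0-simplices (6): a, b, c, d, e, f
  1-simplices (12): ab, ac, ad, bc, bd, be, bf, cd, cf, de, df, ef
  2-simplices (6): abd, acd, bcf, bde, bef, cdf

giving chain groups C_0 ≅ Z^6, C_1 ≅ Z^12, C_2 ≅ Z^6.

Boundary ∂_1: C_1 → C_0 maps an edge to its endpoints' difference, ∂[p,q] = q − p.
As a 6×12 matrix over Z this has rank 5, with invariant factors (1,1,1,1,1).

The boundary map ∂_2: C_2 → C_1 acts by ∂[p,q,r] = [q,r] − [p,r] + [p,q]. For instance
  ∂abd = bd − ad + ab,
  ∂acd = cd − ad + ac.
As a 12×6 matrix over Z this has rank 6, with invariant factors (1,1,1,1,1,1).

From H_k ≅ ker(∂_k) / im(∂_{k+1}) we obtain:

  H_0: rank C_0 − rank ∂_1 = 6 − 5 = 1, and the invariant factors of ∂_1 are all 1, so H_0 ≅ Z.
  H_1: rank ker ∂_1 − rank ∂_2 = (12 − 5) − 6 = 1, and the invariant factors of ∂_2 are all 1, so H_1 ≅ Z.
  H_2: rank ker ∂_2 − rank ∂_3 = (6 − 6) − 0 = 0, and there is no ∂_3, so H_2 ≅ 0.

As a check, the Euler characteristic is 6 − 12 + 6 = 0, which agrees with 1 − 1 + 0 = 0.

H_0 = Z,  H_1 = Z,  H_2 = 0.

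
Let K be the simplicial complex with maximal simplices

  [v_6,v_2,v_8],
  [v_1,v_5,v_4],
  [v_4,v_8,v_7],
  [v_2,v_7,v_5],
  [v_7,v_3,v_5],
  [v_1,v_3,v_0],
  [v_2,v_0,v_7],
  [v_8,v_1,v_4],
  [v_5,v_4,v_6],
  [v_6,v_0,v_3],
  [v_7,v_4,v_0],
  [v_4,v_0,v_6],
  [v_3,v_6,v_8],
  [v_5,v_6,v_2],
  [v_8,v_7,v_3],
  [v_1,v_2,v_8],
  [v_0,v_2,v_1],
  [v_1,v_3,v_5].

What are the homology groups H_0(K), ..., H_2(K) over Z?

We work with the vertex ordering v_0 < v_1 < v_2 < v_3 < v_4 < v_5 < v_6 < v_7 < v_8. The simplices of K, each written with vertices in increasing order, are:

  0-simplices (9): [v_0], [v_1], [v_2], [v_3], [v_4], [v_5], [v_6], [v_7], [v_8]
  1-simplices (27): (27 of them)
  2-simplices (18): (18 of them)

Hence C_0 ≅ Z^9, C_1 ≅ Z^27, C_2 ≅ Z^18.

Boundary ∂_1: C_1 → C_0 sends each edge [p,q] (with p < q) to q − p.
As a 9×27 matrix over Z this has rank 8, with invariant factors (1,1,1,1,1,1,1,1).

The boundary map ∂_2: C_2 → C_1 maps a triangle to the signed sum of its edges. For instance
  ∂[v_4,v_7,v_8] = [v_7,v_8] − [v_4,v_8] + [v_4,v_7],
  ∂[v_3,v_5,v_7] = [v_5,v_7] − [v_3,v_7] + [v_3,v_5].
The resulting 27×18 matrix has rank 17, and its Smith normal form has invariant factors (1,1,1,1,1,1,1,1,1,1,1,1,1,1,1,1,1).

Now H_k = ker ∂_k / im ∂_{k+1}, so:

  H_0: rank C_0 − rank ∂_1 = 9 − 8 = 1, and the invariant factors of ∂_1 are all 1, so H_0 = Z.
  H_1: rank ker ∂_1 − rank ∂_2 = (27 − 8) − 17 = 2, and the invariant factors of ∂_2 are all 1, so H_1 = Z^2.
  H_2: rank ker ∂_2 − rank ∂_3 = (18 − 17) − 0 = 1, and there is no ∂_3, so H_2 = Z.

H_0 = Z,  H_1 = Z^2,  H_2 = Z.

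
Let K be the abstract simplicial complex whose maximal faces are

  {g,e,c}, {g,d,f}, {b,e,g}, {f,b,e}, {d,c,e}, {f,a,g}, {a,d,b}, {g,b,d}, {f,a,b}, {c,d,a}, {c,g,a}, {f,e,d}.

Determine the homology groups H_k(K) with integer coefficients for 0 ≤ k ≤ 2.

Order the vertices as a < b < c < d < e < f < g. Listing each simplex with vertices in this order, K has dimension 2 with simplices:

  0-simplices (7): a, b, c, d, e, f, g
  1-simplices (18): ab, ac, ad, af, ag, bd, be, bf, bg, cd, ce, cg, de, df, dg, ef, eg, fg
  2-simplices (12): abd, abf, acd, acg, afg, bdg, bef, beg, cde, ceg, def, dfg

Hence C_0 ≅ Z^7, C_1 ≅ Z^18, C_2 ≅ Z^12.

Boundary ∂_1: C_1 → C_0 is given by ∂[p,q] = [q] − [p]. For instance
  ∂fg = g − f.
This gives a 7×18 integer matrix of rank 6; reducing to Smith normal form yields diagonal entries (1,1,1,1,1,1).

Boundary ∂_2: C_2 → C_1 sends each 2-simplex [p,q,r] to [q,r] − [p,r] + [p,q]. For instance
  ∂abf = bf − af + ab,
  ∂abd = bd − ad + ab.
As a 18×12 matrix over Z this has rank 12, with invariant factors (1,1,1,1,1,1,1,1,1,1,1,2).

Reading off H_k = ker ∂_k / im ∂_{k+1}:

  H_0: rank C_0 − rank ∂_1 = 7 − 6 = 1, and the invariant factors of ∂_1 are all 1, so H_0 = Z.
  H_1: rank ker ∂_1 − rank ∂_2 = (18 − 6) − 12 = 0, and ∂_2 has invariant factor 2 > 1, so H_1 = Z_2.
  H_2: rank ker ∂_2 − rank ∂_3 = (12 − 12) − 0 = 0, and there is no ∂_3, so H_2 = 0.

As a check, the Euler characteristic is 7 − 18 + 12 = 1, which agrees with 1 − 0 + 0 = 1.

H_0 = Z,  H_1 = Z_2,  H_2 = 0.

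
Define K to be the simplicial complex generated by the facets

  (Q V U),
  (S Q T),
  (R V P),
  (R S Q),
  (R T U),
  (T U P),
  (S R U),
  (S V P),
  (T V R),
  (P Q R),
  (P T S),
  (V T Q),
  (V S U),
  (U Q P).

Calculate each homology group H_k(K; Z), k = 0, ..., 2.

H_0 = Z,  H_1 = Z^2,  H_2 = Z.

Fix the vertex order P < Q < R < S < T < U < V and write every simplex with vertices in increasing order. Then dim K = 2 and the simplices of K are:

  0-simplices (7): P, Q, R, S, T, U, V
  1-simplices (21): PQ, PR, PS, PT, PU, PV, QR, QS, QT, QU, QV, RS, RT, RU, RV, ST, SU, SV, TU, TV, UV
  2-simplices (14): PQR, PQU, PRV, PST, PSV, PTU, QRS, QST, QTV, QUV, RSU, RTU, RTV, SUV

so the chain groups are C_0 ≅ Z^7, C_1 ≅ Z^21, C_2 ≅ Z^14.

∂_1: C_1 → C_0 maps an edge to its endpoints' difference, ∂[p,q] = q − p. For instance
  ∂TU = U − T.
The resulting 7×21 matrix has rank 6, and its Smith normal form has invariant factors (1,1,1,1,1,1).

Boundary ∂_2: C_2 → C_1 acts by ∂[p,q,r] = [q,r] − [p,r] + [p,q]. For instance
  ∂PST = ST − PT + PS,
  ∂PQR = QR − PR + PQ.
The resulting 21×14 matrix has rank 13, and its Smith normal form has invariant factors (1,1,1,1,1,1,1,1,1,1,1,1,1).

Computing H_k = (kernel of ∂_k) / (image of ∂_{k+1}):

  H_0: rank C_0 − rank ∂_1 = 7 − 6 = 1, and the invariant factors of ∂_1 are all 1, so H_0 ≅ Z.
  H_1: rank ker ∂_1 − rank ∂_2 = (21 − 6) − 13 = 2, and the invariant factors of ∂_2 are all 1, so H_1 ≅ Z^2.
  H_2: rank ker ∂_2 − rank ∂_3 = (14 − 13) − 0 = 1, and there is no ∂_3, so H_2 ≅ Z.

(K is a triangulation of the torus T^2.)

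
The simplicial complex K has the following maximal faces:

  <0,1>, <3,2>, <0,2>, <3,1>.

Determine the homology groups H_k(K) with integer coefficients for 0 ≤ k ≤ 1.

H_0 ≅ Z,  H_1 ≅ Z.

Order the vertices as 0 < 1 < 2 < 3. Listing each simplex with vertices in this order, K has dimension 1 with simplices:

  0-simplices (4): [0], [1], [2], [3]
  1-simplices (4): [0,1], [0,2], [1,3], [2,3]

Hence C_0 ≅ Z^4, C_1 ≅ Z^4.

∂_1: C_1 → C_0 is given by ∂[p,q] = [q] − [p].
The 4×4 boundary matrix has rank 3 and Smith normal form diag(1,1,1).

From H_k ≅ ker(∂_k) / im(∂_{k+1}) we obtain:

  H_0: rank C_0 − rank ∂_1 = 4 − 3 = 1, and the invariant factors of ∂_1 are all 1, so H_0 = Z.
  H_1: rank ker ∂_1 − rank ∂_2 = (4 − 3) − 0 = 1, and there is no ∂_2, so H_1 = Z.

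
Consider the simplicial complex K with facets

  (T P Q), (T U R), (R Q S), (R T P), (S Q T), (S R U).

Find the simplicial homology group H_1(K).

H_1 = Z.

We work with the vertex ordering P < Q < R < S < T < U. The simplices of K, each written with vertices in increasing order, are:

  0-simplices (6): P, Q, R, S, T, U
  1-simplices (12): PQ, PR, PT, QR, QS, QT, RS, RT, RU, ST, SU, TU
  2-simplices (6): PQT, PRT, QRS, QST, RSU, RTU

Hence C_0 ≅ Z^6, C_1 ≅ Z^12, C_2 ≅ Z^6.

The boundary map ∂_1: C_1 → C_0 sends each edge [p,q] (with p < q) to q − p. For instance
  ∂RU = U − R.
This gives a 6×12 integer matrix of rank 5; reducing to Smith normal form yields diagonal entries (1,1,1,1,1).

Boundary ∂_2: C_2 → C_1 sends each 2-simplex [p,q,r] to [q,r] − [p,r] + [p,q]. For instance
  ∂PRT = RT − PT + PR,
  ∂RSU = SU − RU + RS.
The resulting 12×6 matrix has rank 6, and its Smith normal form has invariant factors (1,1,1,1,1,1).

Computing H_k = (kernel of ∂_k) / (image of ∂_{k+1}):

  H_1: rank ker ∂_1 − rank ∂_2 = (12 − 5) − 6 = 1, and the invariant factors of ∂_2 are all 1, so H_1 = Z.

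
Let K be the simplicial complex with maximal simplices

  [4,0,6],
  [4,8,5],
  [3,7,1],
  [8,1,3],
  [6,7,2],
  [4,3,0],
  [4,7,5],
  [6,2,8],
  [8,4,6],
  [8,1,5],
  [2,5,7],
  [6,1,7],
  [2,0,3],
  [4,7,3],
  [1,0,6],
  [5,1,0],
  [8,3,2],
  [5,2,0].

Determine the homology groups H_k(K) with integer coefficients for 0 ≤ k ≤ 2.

H_0 = Z,  H_1 = Z^2,  H_2 = Z.

Order the vertices as 0 < 1 < 2 < 3 < 4 < 5 < 6 < 7 < 8. Listing each simplex with vertices in this order, K has dimension 2 with simplices:

  0-simplices (9): [0], [1], [2], [3], [4], [5], [6], [7], [8]
  1-simplices (27): (27 of them)
  2-simplices (18): [0,1,5], [0,1,6], [0,2,3], [0,2,5], [0,3,4], [0,4,6], [1,3,7], [1,3,8], [1,5,8], [1,6,7], [2,3,8], [2,5,7], [2,6,7], [2,6,8], [3,4,7], [4,5,7], [4,5,8], [4,6,8]

so the chain groups are C_0 ≅ Z^9, C_1 ≅ Z^27, C_2 ≅ Z^18.

Boundary ∂_1: C_1 → C_0 maps an edge to its endpoints' difference, ∂[p,q] = q − p. For instance
  ∂[0,3] = [3] − [0].
The 9×27 boundary matrix has rank 8 and Smith normal form diag(1,1,1,1,1,1,1,1).

The boundary map ∂_2: C_2 → C_1 sends each 2-simplex [p,q,r] to [q,r] − [p,r] + [p,q]. For instance
  ∂[4,5,8] = [5,8] − [4,8] + [4,5],
  ∂[0,1,5] = [1,5] − [0,5] + [0,1].
As a 27×18 matrix over Z this has rank 17, with invariant factors (1,1,1,1,1,1,1,1,1,1,1,1,1,1,1,1,1).

From H_k ≅ ker(∂_k) / im(∂_{k+1}) we obtain:

  H_0: rank C_0 − rank ∂_1 = 9 − 8 = 1, and the invariant factors of ∂_1 are all 1, so H_0 = Z.
  H_1: rank ker ∂_1 − rank ∂_2 = (27 − 8) − 17 = 2, and the invariant factors of ∂_2 are all 1, so H_1 = Z^2.
  H_2: rank ker ∂_2 − rank ∂_3 = (18 − 17) − 0 = 1, and there is no ∂_3, so H_2 = Z.

As a check, the Euler characteristic is 9 − 27 + 18 = 0, which agrees with 1 − 2 + 1 = 0.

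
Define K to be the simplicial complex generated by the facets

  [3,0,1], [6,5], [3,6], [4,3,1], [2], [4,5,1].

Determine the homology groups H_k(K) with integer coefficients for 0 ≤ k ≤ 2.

H_0 ≅ Z^2,  H_1 ≅ Z,  H_2 = 0.

K has 7 vertices, 9 edges, 3 triangles.
rank ∂_0 = 0, rank ∂_1 = 5 ⇒ b_0 = 7 − 0 − 5 = 2; all invariant factors of ∂_1 are 1 so no torsion. So H_0 ≅ Z^2.
rank ∂_1 = 5, rank ∂_2 = 3 ⇒ b_1 = 9 − 5 − 3 = 1; all invariant factors of ∂_2 are 1 so no torsion. So H_1 ≅ Z.
rank ∂_2 = 3, rank ∂_3 = 0 ⇒ b_2 = 3 − 3 − 0 = 0. So H_2 ≅ 0.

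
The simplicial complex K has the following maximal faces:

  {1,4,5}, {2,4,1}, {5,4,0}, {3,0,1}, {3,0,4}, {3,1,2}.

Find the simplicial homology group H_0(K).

H_0 ≅ Z.

Fix the vertex order 0 < 1 < 2 < 3 < 4 < 5 and write every simplex with vertices in increasing order. Then dim K = 2 and the simplices of K are:

  0-simplices (6): [0], [1], [2], [3], [4], [5]
  1-simplices (12): [0,1], [0,3], [0,4], [0,5], [1,2], [1,3], [1,4], [1,5], [2,3], [2,4], [3,4], [4,5]
  2-simplices (6): [0,1,3], [0,3,4], [0,4,5], [1,2,3], [1,2,4], [1,4,5]

giving chain groups C_0 ≅ Z^6, C_1 ≅ Z^12, C_2 ≅ Z^6.

∂_1: C_1 → C_0 is given by ∂[p,q] = [q] − [p].
The 6×12 boundary matrix has rank 5 and Smith normal form diag(1,1,1,1,1).

∂_2: C_2 → C_1 sends each 2-simplex [p,q,r] to [q,r] − [p,r] + [p,q]. For instance
  ∂[1,4,5] = [4,5] − [1,5] + [1,4],
  ∂[1,2,3] = [2,3] − [1,3] + [1,2].
The 12×6 boundary matrix has rank 6 and Smith normal form diag(1,1,1,1,1,1).

Computing H_k = (kernel of ∂_k) / (image of ∂_{k+1}):

  H_0: rank C_0 − rank ∂_1 = 6 − 5 = 1, and the invariant factors of ∂_1 are all 1, so H_0 = Z.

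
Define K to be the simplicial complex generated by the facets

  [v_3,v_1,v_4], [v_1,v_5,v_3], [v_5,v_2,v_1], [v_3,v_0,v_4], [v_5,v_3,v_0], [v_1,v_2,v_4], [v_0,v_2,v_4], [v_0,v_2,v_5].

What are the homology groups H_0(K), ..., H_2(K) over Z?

H_0 ≅ Z,  H_1 = 0,  H_2 ≅ Z.

Order the vertices as v_0 < v_1 < v_2 < v_3 < v_4 < v_5. Listing each simplex with vertices in this order, K has dimension 2 with simplices:

  0-simplices (6): [v_0], [v_1], [v_2], [v_3], [v_4], [v_5]
  1-simplices (12): [v_0,v_2], [v_0,v_3], [v_0,v_4], [v_0,v_5], [v_1,v_2], [v_1,v_3], [v_1,v_4], [v_1,v_5], [v_2,v_4], [v_2,v_5], [v_3,v_4], [v_3,v_5]
  2-simplices (8): [v_0,v_2,v_4], [v_0,v_2,v_5], [v_0,v_3,v_4], [v_0,v_3,v_5], [v_1,v_2,v_4], [v_1,v_2,v_5], [v_1,v_3,v_4], [v_1,v_3,v_5]

giving chain groups C_0 ≅ Z^6, C_1 ≅ Z^12, C_2 ≅ Z^8.

The boundary map ∂_1: C_1 → C_0 sends each edge [p,q] (with p < q) to q − p. For instance
  ∂[v_0,v_3] = [v_3] − [v_0].
This gives a 6×12 integer matrix of rank 5; reducing to Smith normal form yields diagonal entries (1,1,1,1,1).

∂_2: C_2 → C_1 acts by ∂[p,q,r] = [q,r] − [p,r] + [p,q]. For instance
  ∂[v_1,v_2,v_4] = [v_2,v_4] − [v_1,v_4] + [v_1,v_2],
  ∂[v_0,v_2,v_4] = [v_2,v_4] − [v_0,v_4] + [v_0,v_2].
As a 12×8 matrix over Z this has rank 7, with invariant factors (1,1,1,1,1,1,1).

Now H_k = ker ∂_k / im ∂_{k+1}, so:

  H_0: rank C_0 − rank ∂_1 = 6 − 5 = 1, and the invariant factors of ∂_1 are all 1, so H_0 = Z.
  H_1: rank ker ∂_1 − rank ∂_2 = (12 − 5) − 7 = 0, and the invariant factors of ∂_2 are all 1, so H_1 = 0.
  H_2: rank ker ∂_2 − rank ∂_3 = (8 − 7) − 0 = 1, and there is no ∂_3, so H_2 = Z.

As a check, the Euler characteristic is 6 − 12 + 8 = 2, which agrees with 1 − 0 + 1 = 2.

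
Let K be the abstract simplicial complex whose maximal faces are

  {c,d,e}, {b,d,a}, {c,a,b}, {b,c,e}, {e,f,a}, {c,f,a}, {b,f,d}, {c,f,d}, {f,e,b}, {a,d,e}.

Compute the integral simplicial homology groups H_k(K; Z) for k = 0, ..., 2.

H_0 = Z,  H_1 = Z_2,  H_2 = 0.

We work with the vertex ordering a < b < c < d < e < f. The simplices of K, each written with vertices in increasing order, are:

  0-simplices (6): a, b, c, d, e, f
  1-simplices (15): ab, ac, ad, ae, af, bc, bd, be, bf, cd, ce, cf, de, df, ef
  2-simplices (10): abc, abd, acf, ade, aef, bce, bdf, bef, cde, cdf

giving chain groups C_0 ≅ Z^6, C_1 ≅ Z^15, C_2 ≅ Z^10.

∂_1: C_1 → C_0 is given by ∂[p,q] = [q] − [p]. For instance
  ∂ac = c − a.
As a 6×15 matrix over Z this has rank 5, with invariant factors (1,1,1,1,1).

Boundary ∂_2: C_2 → C_1 acts by ∂[p,q,r] = [q,r] − [p,r] + [p,q]. For instance
  ∂cdf = df − cf + cd,
  ∂bef = ef − bf + be.
The 15×10 boundary matrix has rank 10 and Smith normal form diag(1,1,1,1,1,1,1,1,1,2).

Now H_k = ker ∂_k / im ∂_{k+1}, so:

  H_0: rank C_0 − rank ∂_1 = 6 − 5 = 1, and the invariant factors of ∂_1 are all 1, so H_0 ≅ Z.
  H_1: rank ker ∂_1 − rank ∂_2 = (15 − 5) − 10 = 0, and ∂_2 has invariant factor 2 > 1, so H_1 ≅ Z_2.
  H_2: rank ker ∂_2 − rank ∂_3 = (10 − 10) − 0 = 0, and there is no ∂_3, so H_2 ≅ 0.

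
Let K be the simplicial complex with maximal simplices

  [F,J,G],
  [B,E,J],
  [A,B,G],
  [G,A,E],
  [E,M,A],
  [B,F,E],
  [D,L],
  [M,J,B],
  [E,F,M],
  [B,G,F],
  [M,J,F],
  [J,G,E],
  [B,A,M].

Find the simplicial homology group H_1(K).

H_1 = Z/2Z.

Order the vertices as A < B < D < E < F < G < J < L < M. Listing each simplex with vertices in this order, K has dimension 2 with simplices:

  0-simplices (9): A, B, D, E, F, G, J, L, M
  1-simplices (19): AB, AE, AG, AM, BE, BF, BG, BJ, BM, DL, EF, EG, EJ, EM, FG, FJ, FM, GJ, JM
  2-simplices (12): ABG, ABM, AEG, AEM, BEF, BEJ, BFG, BJM, EFM, EGJ, FGJ, FJM

Hence C_0 ≅ Z^9, C_1 ≅ Z^19, C_2 ≅ Z^12.

∂_1: C_1 → C_0 is given by ∂[p,q] = [q] − [p].
As a 9×19 matrix over Z this has rank 7, with invariant factors (1,1,1,1,1,1,1).

∂_2: C_2 → C_1 maps a triangle to the signed sum of its edges. For instance
  ∂BJM = JM − BM + BJ,
  ∂FJM = JM − FM + FJ.
The resulting 19×12 matrix has rank 12, and its Smith normal form has invariant factors (1,1,1,1,1,1,1,1,1,1,1,2).

Computing H_k = (kernel of ∂_k) / (image of ∂_{k+1}):

  H_1: rank ker ∂_1 − rank ∂_2 = (19 − 7) − 12 = 0, and ∂_2 has invariant factor 2 > 1, so H_1 ≅ Z/2Z.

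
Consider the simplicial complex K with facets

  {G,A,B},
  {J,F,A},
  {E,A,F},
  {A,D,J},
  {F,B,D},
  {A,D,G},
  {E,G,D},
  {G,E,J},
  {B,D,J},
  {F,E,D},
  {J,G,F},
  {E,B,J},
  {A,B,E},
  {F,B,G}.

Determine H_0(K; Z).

H_0 ≅ Z.

Take the total order A < B < D < E < F < G < J on the vertex set. Then K (dimension 2) consists of the simplices:

  0-simplices (7): A, B, D, E, F, G, J
  1-simplices (21): AB, AD, AE, AF, AG, AJ, BD, BE, BF, BG, BJ, DE, DF, DG, DJ, EF, EG, EJ, FG, FJ, GJ
  2-simplices (14): ABE, ABG, ADG, ADJ, AEF, AFJ, BDF, BDJ, BEJ, BFG, DEF, DEG, EGJ, FGJ

so the chain groups are C_0 ≅ Z^7, C_1 ≅ Z^21, C_2 ≅ Z^14.

∂_1: C_1 → C_0 is given by ∂[p,q] = [q] − [p].
As a 7×21 matrix over Z this has rank 6, with invariant factors (1,1,1,1,1,1).

Boundary ∂_2: C_2 → C_1 sends each 2-simplex [p,q,r] to [q,r] − [p,r] + [p,q]. For instance
  ∂DEF = EF − DF + DE,
  ∂ADJ = DJ − AJ + AD.
The resulting 21×14 matrix has rank 13, and its Smith normal form has invariant factors (1,1,1,1,1,1,1,1,1,1,1,1,1).

Now H_k = ker ∂_k / im ∂_{k+1}, so:

  H_0: rank C_0 − rank ∂_1 = 7 − 6 = 1, and the invariant factors of ∂_1 are all 1, so H_0 = Z.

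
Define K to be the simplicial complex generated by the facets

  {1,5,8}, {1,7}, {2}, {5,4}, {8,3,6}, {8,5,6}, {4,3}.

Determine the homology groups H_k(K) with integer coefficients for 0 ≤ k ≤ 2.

Fix the vertex order 1 < 2 < 3 < 4 < 5 < 6 < 7 < 8 and write every simplex with vertices in increasing order. Then dim K = 2 and the simplices of K are:

  0-simplices (8): [1], [2], [3], [4], [5], [6], [7], [8]
  1-simplices (10): [1,5], [1,7], [1,8], [3,4], [3,6], [3,8], [4,5], [5,6], [5,8], [6,8]
  2-simplices (3): [1,5,8], [3,6,8], [5,6,8]

giving chain groups C_0 ≅ Z^8, C_1 ≅ Z^10, C_2 ≅ Z^3.

The boundary map ∂_1: C_1 → C_0 maps an edge to its endpoints' difference, ∂[p,q] = q − p. For instance
  ∂[3,8] = [8] − [3].
As a 8×10 matrix over Z this has rank 6, with invariant factors (1,1,1,1,1,1).

Boundary ∂_2: C_2 → C_1 acts by ∂[p,q,r] = [q,r] − [p,r] + [p,q]. For instance
  ∂[1,5,8] = [5,8] − [1,8] + [1,5],
  ∂[3,6,8] = [6,8] − [3,8] + [3,6].
This gives a 10×3 integer matrix of rank 3; reducing to Smith normal form yields diagonal entries (1,1,1).

Computing H_k = (kernel of ∂_k) / (image of ∂_{k+1}):

  H_0: rank C_0 − rank ∂_1 = 8 − 6 = 2, and the invariant factors of ∂_1 are all 1, so H_0 = Z^2.
  H_1: rank ker ∂_1 − rank ∂_2 = (10 − 6) − 3 = 1, and the invariant factors of ∂_2 are all 1, so H_1 = Z.
  H_2: rank ker ∂_2 − rank ∂_3 = (3 − 3) − 0 = 0, and there is no ∂_3, so H_2 = 0.

As a check, the Euler characteristic is 8 − 10 + 3 = 1, which agrees with 2 − 1 + 0 = 1.

H_0 = Z^2,  H_1 = Z,  H_2 = 0.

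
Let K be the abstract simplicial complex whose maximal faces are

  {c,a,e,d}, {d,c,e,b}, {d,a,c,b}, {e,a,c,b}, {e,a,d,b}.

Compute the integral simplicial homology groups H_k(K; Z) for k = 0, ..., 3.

We work with the vertex ordering a < b < c < d < e. The simplices of K, each written with vertices in increasing order, are:

  0-simplices (5): a, b, c, d, e
  1-simplices (10): ab, ac, ad, ae, bc, bd, be, cd, ce, de
  2-simplices (10): abc, abd, abe, acd, ace, ade, bcd, bce, bde, cde
  3-simplices (5): abcd, abce, abde, acde, bcde

giving chain groups C_0 ≅ Z^5, C_1 ≅ Z^10, C_2 ≅ Z^10, C_3 ≅ Z^5.

Boundary ∂_1: C_1 → C_0 sends each edge [p,q] (with p < q) to q − p. For instance
  ∂ad = d − a.
The 5×10 boundary matrix has rank 4 and Smith normal form diag(1,1,1,1).

∂_2: C_2 → C_1 sends each 2-simplex [p,q,r] to [q,r] − [p,r] + [p,q]. For instance
  ∂cde = de − ce + cd,
  ∂abe = be − ae + ab.
This gives a 10×10 integer matrix of rank 6; reducing to Smith normal form yields diagonal entries (1,1,1,1,1,1).

∂_3: C_3 → C_2 sends each 3-simplex σ to the alternating sum Σ_i (−1)^i (σ with its i-th vertex removed). For instance
  ∂bcde = cde − bde + bce − bcd,
  ∂abcd = bcd − acd + abd − abc.
The resulting 10×5 matrix has rank 4, and its Smith normal form has invariant factors (1,1,1,1).

Reading off H_k = ker ∂_k / im ∂_{k+1}:

  H_0: rank C_0 − rank ∂_1 = 5 − 4 = 1, and the invariant factors of ∂_1 are all 1, so H_0 ≅ Z.
  H_1: rank ker ∂_1 − rank ∂_2 = (10 − 4) − 6 = 0, and the invariant factors of ∂_2 are all 1, so H_1 ≅ 0.
  H_2: rank ker ∂_2 − rank ∂_3 = (10 − 6) − 4 = 0, and the invariant factors of ∂_3 are all 1, so H_2 ≅ 0.
  H_3: rank ker ∂_3 − rank ∂_4 = (5 − 4) − 0 = 1, and there is no ∂_4, so H_3 ≅ Z.

H_0 = Z,  H_1 = 0,  H_2 = 0,  H_3 = Z.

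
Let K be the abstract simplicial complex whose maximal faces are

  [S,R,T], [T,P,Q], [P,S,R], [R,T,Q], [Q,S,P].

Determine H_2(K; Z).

Order the vertices as P < Q < R < S < T. Listing each simplex with vertices in this order, K has dimension 2 with simplices:

  0-simplices (5): P, Q, R, S, T
  1-simplices (10): PQ, PR, PS, PT, QR, QS, QT, RS, RT, ST
  2-simplices (5): PQS, PQT, PRS, QRT, RST

giving chain groups C_0 ≅ Z^5, C_1 ≅ Z^10, C_2 ≅ Z^5.

∂_1: C_1 → C_0 is given by ∂[p,q] = [q] − [p]. For instance
  ∂QS = S − Q.
As a 5×10 matrix over Z this has rank 4, with invariant factors (1,1,1,1).

∂_2: C_2 → C_1 acts by ∂[p,q,r] = [q,r] − [p,r] + [p,q]. For instance
  ∂PQS = QS − PS + PQ,
  ∂QRT = RT − QT + QR.
The resulting 10×5 matrix has rank 5, and its Smith normal form has invariant factors (1,1,1,1,1).

Computing H_k = (kernel of ∂_k) / (image of ∂_{k+1}):

  H_2: rank ker ∂_2 − rank ∂_3 = (5 − 5) − 0 = 0, and there is no ∂_3, so H_2 ≅ 0.

H_2 ≅ 0.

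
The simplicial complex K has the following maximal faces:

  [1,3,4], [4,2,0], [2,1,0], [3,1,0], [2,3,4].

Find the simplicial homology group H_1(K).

H_1 = Z.

We work with the vertex ordering 0 < 1 < 2 < 3 < 4. The simplices of K, each written with vertices in increasing order, are:

  0-simplices (5): [0], [1], [2], [3], [4]
  1-simplices (10): [0,1], [0,2], [0,3], [0,4], [1,2], [1,3], [1,4], [2,3], [2,4], [3,4]
  2-simplices (5): [0,1,2], [0,1,3], [0,2,4], [1,3,4], [2,3,4]

giving chain groups C_0 ≅ Z^5, C_1 ≅ Z^10, C_2 ≅ Z^5.

∂_1: C_1 → C_0 maps an edge to its endpoints' difference, ∂[p,q] = q − p.
This gives a 5×10 integer matrix of rank 4; reducing to Smith normal form yields diagonal entries (1,1,1,1).

∂_2: C_2 → C_1 maps a triangle to the signed sum of its edges. For instance
  ∂[2,3,4] = [3,4] − [2,4] + [2,3],
  ∂[0,1,2] = [1,2] − [0,2] + [0,1].
The resulting 10×5 matrix has rank 5, and its Smith normal form has invariant factors (1,1,1,1,1).

From H_k ≅ ker(∂_k) / im(∂_{k+1}) we obtain:

  H_1: rank ker ∂_1 − rank ∂_2 = (10 − 4) − 5 = 1, and the invariant factors of ∂_2 are all 1, so H_1 = Z.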